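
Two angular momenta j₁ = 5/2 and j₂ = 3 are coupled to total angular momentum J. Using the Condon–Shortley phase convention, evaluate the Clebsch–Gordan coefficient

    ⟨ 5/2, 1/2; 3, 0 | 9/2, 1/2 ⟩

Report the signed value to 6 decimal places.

triangle: 1!×4!×5!/11! = 2880/39916800
(j±m)!: 3!×2!×3!×3!×5!×4! = 1244160
prefactor² = (2J+1)×Δ×N² = 69120/77
  k=0: +1/(0!×1!×2!×3!×2!×2!) = 1/48
  k=1: −1/(1!×0!×1!×2!×3!×3!) = -1/72
Σ = 1/144  ⇒  CG² = 69120/77×1/144² = 10/231
CG = +√(10/231) = +0.208063

+√(10/231) ≈ +0.208063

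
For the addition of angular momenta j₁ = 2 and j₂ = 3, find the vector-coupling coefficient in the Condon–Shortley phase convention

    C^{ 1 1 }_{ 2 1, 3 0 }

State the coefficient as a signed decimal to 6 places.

triangle: 4!×0!×2!/7! = 48/5040
(j±m)!: 3!×1!×3!×3!×2!×0! = 432
prefactor² = (2J+1)×Δ×N² = 432/35
  k=1: −1/(1!×3!×0!×2!×0!×0!) = -1/12
Σ = -1/12  ⇒  CG² = 432/35×(-1/12)² = 3/35
CG = −√(3/35) = -0.292770

−√(3/35) ≈ -0.292770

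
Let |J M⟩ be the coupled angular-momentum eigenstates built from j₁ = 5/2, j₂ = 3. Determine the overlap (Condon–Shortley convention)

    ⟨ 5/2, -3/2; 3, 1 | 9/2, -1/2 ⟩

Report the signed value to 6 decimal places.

triangle: 1!*4!*5!/11! = 2880/39916800
(j±m)!: 1!*4!*4!*2!*4!*5! = 3317760
prefactor² = (2J+1)*Δ*N² = 184320/77
  k=0: +1/(0!*1!*4!*4!*0!*1!) = 1/576
  k=1: −1/(1!*0!*3!*3!*1!*2!) = -1/72
Σ = -7/576  ⇒  CG² = 184320/77*(-7/576)² = 35/99
CG = −√(35/99) = -0.594588

−√(35/99) ≈ -0.594588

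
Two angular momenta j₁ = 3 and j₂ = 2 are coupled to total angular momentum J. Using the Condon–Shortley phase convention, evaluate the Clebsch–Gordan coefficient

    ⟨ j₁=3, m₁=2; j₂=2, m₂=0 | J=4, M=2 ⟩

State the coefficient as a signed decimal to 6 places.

+0.585540  (= +√(12/35))

√[9·1!5!3!/10! · 5!1!2!2!6!2!] = √(8640/7)
  +(−1)^0/∏(0,1,1,2,4,1)! = 1/48  (running 1/48)
  +(−1)^1/∏(1,0,0,1,5,2)! = -1/240  (running 1/60)
⟨..|..⟩ = √(8640/7)·(1/60) = +0.585540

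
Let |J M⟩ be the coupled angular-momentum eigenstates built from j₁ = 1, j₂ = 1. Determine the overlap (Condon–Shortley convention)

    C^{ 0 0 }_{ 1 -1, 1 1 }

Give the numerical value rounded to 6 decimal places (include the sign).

+0.577350

triangle: 2!·0!·0!/3! = 2/6
(j±m)!: 0!·2!·2!·0!·0!·0! = 4
prefactor² = (2J+1)·Δ·N² = 4/3
  k=2: +1/(2!·0!·0!·0!·0!·0!) = 1/2
Σ = 1/2  ⇒  CG² = 4/3·1/2² = 1/3
CG = +√(1/3) = +0.577350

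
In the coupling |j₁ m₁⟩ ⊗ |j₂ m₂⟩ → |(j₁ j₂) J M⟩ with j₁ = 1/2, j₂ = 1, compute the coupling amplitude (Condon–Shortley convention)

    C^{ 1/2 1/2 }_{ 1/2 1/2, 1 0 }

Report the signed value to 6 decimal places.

+0.577350

triangle: 1!×0!×1!/3! = 1/6
(j±m)!: 1!×0!×1!×1!×1!×0! = 1
prefactor² = (2J+1)×Δ×N² = 1/3
  k=0: +1/(0!×1!×0!×1!×0!×0!) = 1
Σ = 1  ⇒  CG² = 1/3×1² = 1/3
CG = +√(1/3) = +0.577350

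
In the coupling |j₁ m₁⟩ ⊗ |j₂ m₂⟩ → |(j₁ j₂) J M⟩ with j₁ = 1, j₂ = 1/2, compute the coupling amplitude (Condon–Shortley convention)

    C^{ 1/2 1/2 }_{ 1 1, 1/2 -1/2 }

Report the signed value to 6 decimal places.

+0.816497

√[2·1!1!0!/3! · 2!0!0!1!1!0!] = √(2/3)
  +(−1)^0/∏(0,1,0,0,1,0)! = 1  (running 1)
⟨..|..⟩ = √(2/3)·(1) = +0.816497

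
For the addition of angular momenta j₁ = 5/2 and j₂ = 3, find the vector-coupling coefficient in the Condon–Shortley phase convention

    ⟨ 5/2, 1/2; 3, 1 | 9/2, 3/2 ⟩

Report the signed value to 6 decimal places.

-0.147122  (= −√(5/231))

√[10·1!4!5!/11! · 3!2!4!2!6!3!] = √(138240/77)
  +(−1)^0/∏(0,1,2,4,2,1)! = 1/96  (running 1/96)
  +(−1)^1/∏(1,0,1,3,3,2)! = -1/72  (running -1/288)
⟨..|..⟩ = √(138240/77)·(-1/288) = -0.147122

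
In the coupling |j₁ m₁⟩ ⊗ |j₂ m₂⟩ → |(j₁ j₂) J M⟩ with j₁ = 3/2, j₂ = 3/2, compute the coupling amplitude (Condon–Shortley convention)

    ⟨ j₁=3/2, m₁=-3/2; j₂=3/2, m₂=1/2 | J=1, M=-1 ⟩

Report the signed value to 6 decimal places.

triangle: 2!·1!·1!/5! = 2/120
(j±m)!: 0!·3!·2!·1!·0!·2! = 24
prefactor² = (2J+1)·Δ·N² = 6/5
  k=2: +1/(2!·0!·1!·0!·0!·1!) = 1/2
Σ = 1/2  ⇒  CG² = 6/5·1/2² = 3/10
CG = +√(3/10) = +0.547723

+0.547723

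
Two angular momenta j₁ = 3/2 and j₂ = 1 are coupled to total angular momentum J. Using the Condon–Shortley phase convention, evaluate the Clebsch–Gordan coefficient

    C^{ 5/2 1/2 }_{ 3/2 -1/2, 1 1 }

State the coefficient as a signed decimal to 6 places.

√[6·0!3!2!/6! · 1!2!2!0!3!2!] = √(24/5)
  +(−1)^0/∏(0,0,2,2,1,0)! = 1/4  (running 1/4)
⟨..|..⟩ = √(24/5)·(1/4) = +0.547723

+0.547723  (= +√(3/10))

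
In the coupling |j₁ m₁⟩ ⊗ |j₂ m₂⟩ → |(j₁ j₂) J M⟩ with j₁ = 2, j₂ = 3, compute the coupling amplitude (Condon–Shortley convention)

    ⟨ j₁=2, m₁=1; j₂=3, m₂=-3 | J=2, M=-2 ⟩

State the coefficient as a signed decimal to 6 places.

triangle: 3!·1!·3!/8! = 36/40320
(j±m)!: 3!·1!·0!·6!·0!·4! = 103680
prefactor² = (2J+1)·Δ·N² = 3240/7
  k=0: +1/(0!·3!·1!·0!·0!·3!) = 1/36
Σ = 1/36  ⇒  CG² = 3240/7·1/36² = 5/14
CG = +√(5/14) = +0.597614

+√(5/14) ≈ +0.597614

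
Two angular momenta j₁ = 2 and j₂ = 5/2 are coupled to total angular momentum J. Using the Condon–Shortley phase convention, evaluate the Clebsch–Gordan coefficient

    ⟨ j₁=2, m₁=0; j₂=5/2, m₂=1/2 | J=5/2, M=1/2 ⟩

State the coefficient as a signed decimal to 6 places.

−√(8/35) ≈ -0.478091

j₁+j₂−J=2  J+j₁−j₂=2  J−j₁+j₂=3  j₁+j₂+J+1=8
(j₁±m₁, j₂±m₂, J±M) = (2,2,3,2,3,2)
P² = 72/35
sum k=0..2:
  [0] +1/24 = 1/24
  [1] −1/2 = -1/2
  [2] +1/8 = 1/8
S = -1/3
C² = P²·S² = 8/35 ; C = -0.478091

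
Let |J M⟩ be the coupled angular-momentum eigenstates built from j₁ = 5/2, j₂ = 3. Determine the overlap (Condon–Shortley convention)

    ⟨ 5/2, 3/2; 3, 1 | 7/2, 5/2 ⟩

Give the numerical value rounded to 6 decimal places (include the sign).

−√(10/63) = -0.398410

triangle: 2!·3!·4!/10! = 288/3628800
(j±m)!: 4!·1!·4!·2!·6!·1! = 829440
prefactor² = (2J+1)·Δ·N² = 18432/35
  k=0: +1/(0!·2!·1!·4!·2!·0!) = 1/96
  k=1: −1/(1!·1!·0!·3!·3!·1!) = -1/36
Σ = -5/288  ⇒  CG² = 18432/35·(-5/288)² = 10/63
CG = −√(10/63) = -0.398410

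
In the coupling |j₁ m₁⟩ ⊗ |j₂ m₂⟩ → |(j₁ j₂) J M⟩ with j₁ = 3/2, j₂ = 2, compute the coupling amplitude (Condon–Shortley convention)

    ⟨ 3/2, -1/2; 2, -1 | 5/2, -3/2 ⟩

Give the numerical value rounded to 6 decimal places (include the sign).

√[6·1!2!3!/7! · 1!2!1!3!1!4!] = √(144/35)
  +(−1)^0/∏(0,1,2,1,0,2)! = 1/4  (running 1/4)
  +(−1)^1/∏(1,0,1,0,1,3)! = -1/6  (running 1/12)
⟨..|..⟩ = √(144/35)·(1/12) = +0.169031

+√(1/35) ≈ +0.169031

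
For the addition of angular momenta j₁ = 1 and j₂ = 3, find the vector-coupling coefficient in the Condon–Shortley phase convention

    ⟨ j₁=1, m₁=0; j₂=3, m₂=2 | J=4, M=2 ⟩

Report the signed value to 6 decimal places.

+√(3/7) ≈ +0.654654

j₁+j₂−J=0  J+j₁−j₂=2  J−j₁+j₂=6  j₁+j₂+J+1=9
(j₁±m₁, j₂±m₂, J±M) = (1,1,5,1,6,2)
P² = 43200/7
sum k=0..0:
  [0] +1/120 = 1/120
S = 1/120
C² = P²·S² = 3/7 ; C = +0.654654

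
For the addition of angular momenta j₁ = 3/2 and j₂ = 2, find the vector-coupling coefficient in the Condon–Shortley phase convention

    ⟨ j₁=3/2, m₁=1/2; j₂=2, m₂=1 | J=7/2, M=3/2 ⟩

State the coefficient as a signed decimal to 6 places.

+√(4/7) ≈ +0.755929

√[8·0!3!4!/8! · 2!1!3!1!5!2!] = √(576/7)
  +(−1)^0/∏(0,0,1,3,2,1)! = 1/12  (running 1/12)
⟨..|..⟩ = √(576/7)·(1/12) = +0.755929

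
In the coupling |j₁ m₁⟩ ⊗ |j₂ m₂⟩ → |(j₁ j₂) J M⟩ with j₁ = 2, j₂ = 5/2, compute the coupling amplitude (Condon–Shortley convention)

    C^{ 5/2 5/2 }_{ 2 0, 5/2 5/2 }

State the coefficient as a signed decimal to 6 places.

+0.597614

triangle: 2!×2!×3!/8! = 24/40320
(j±m)!: 2!×2!×5!×0!×5!×0! = 57600
prefactor² = (2J+1)×Δ×N² = 1440/7
  k=2: +1/(2!×0!×0!×3!×2!×0!) = 1/24
Σ = 1/24  ⇒  CG² = 1440/7×1/24² = 5/14
CG = +√(5/14) = +0.597614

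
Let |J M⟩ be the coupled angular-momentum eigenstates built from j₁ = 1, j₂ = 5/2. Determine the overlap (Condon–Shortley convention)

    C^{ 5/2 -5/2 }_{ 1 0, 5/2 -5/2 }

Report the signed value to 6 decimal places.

+√(5/7) = +0.845154

j₁+j₂−J=1  J+j₁−j₂=1  J−j₁+j₂=4  j₁+j₂+J+1=7
(j₁±m₁, j₂±m₂, J±M) = (1,1,0,5,0,5)
P² = 2880/7
sum k=0..0:
  [0] +1/24 = 1/24
S = 1/24
C² = P²·S² = 5/7 ; C = +0.845154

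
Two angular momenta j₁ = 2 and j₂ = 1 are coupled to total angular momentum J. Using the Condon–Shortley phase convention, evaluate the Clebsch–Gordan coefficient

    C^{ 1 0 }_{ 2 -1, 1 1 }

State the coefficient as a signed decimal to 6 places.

+0.547723

j₁+j₂−J=2  J+j₁−j₂=2  J−j₁+j₂=0  j₁+j₂+J+1=5
(j₁±m₁, j₂±m₂, J±M) = (1,3,2,0,1,1)
P² = 6/5
sum k=2..2:
  [2] +1/2 = 1/2
S = 1/2
C² = P²·S² = 3/10 ; C = +0.547723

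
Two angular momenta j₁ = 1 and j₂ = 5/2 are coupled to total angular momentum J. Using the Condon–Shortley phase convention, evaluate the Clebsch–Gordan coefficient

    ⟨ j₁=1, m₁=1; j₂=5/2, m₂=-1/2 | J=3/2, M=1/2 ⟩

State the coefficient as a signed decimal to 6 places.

+√(1/5) ≈ +0.447214

triangle: 2!×0!×3!/6! = 12/720
(j±m)!: 2!×0!×2!×3!×2!×1! = 48
prefactor² = (2J+1)×Δ×N² = 16/5
  k=0: +1/(0!×2!×0!×2!×0!×1!) = 1/4
Σ = 1/4  ⇒  CG² = 16/5×1/4² = 1/5
CG = +√(1/5) = +0.447214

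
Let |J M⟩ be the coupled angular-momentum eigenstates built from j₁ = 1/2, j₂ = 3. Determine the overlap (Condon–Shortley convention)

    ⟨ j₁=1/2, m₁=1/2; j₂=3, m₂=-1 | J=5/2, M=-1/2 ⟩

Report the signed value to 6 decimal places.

triangle: 1!·0!·5!/7! = 120/5040
(j±m)!: 1!·0!·2!·4!·2!·3! = 576
prefactor² = (2J+1)·Δ·N² = 576/7
  k=0: +1/(0!·1!·0!·2!·0!·3!) = 1/12
Σ = 1/12  ⇒  CG² = 576/7·1/12² = 4/7
CG = +√(4/7) = +0.755929

+0.755929  (= +√(4/7))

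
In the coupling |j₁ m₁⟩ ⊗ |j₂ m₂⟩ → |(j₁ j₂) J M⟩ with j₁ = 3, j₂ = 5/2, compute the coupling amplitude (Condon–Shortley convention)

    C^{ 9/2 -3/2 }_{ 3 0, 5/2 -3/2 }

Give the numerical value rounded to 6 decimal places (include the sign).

+√(45/154) ≈ +0.540562

j₁+j₂−J=1  J+j₁−j₂=5  J−j₁+j₂=4  j₁+j₂+J+1=11
(j₁±m₁, j₂±m₂, J±M) = (3,3,1,4,3,6)
P² = 207360/77
sum k=0..1:
  [0] +1/72 = 1/72
  [1] −1/288 = -1/288
S = 1/96
C² = P²·S² = 45/154 ; C = +0.540562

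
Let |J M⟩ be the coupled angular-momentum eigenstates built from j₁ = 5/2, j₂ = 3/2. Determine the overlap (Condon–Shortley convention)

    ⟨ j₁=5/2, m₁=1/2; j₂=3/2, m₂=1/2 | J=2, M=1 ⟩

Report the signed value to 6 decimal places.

-0.545545  (= −√(25/84))

triangle: 2!×3!×1!/7! = 12/5040
(j±m)!: 3!×2!×2!×1!×3!×1! = 144
prefactor² = (2J+1)×Δ×N² = 12/7
  k=1: −1/(1!×1!×1!×1!×2!×0!) = -1/2
  k=2: +1/(2!×0!×0!×0!×3!×1!) = 1/12
Σ = -5/12  ⇒  CG² = 12/7×(-5/12)² = 25/84
CG = −√(25/84) = -0.545545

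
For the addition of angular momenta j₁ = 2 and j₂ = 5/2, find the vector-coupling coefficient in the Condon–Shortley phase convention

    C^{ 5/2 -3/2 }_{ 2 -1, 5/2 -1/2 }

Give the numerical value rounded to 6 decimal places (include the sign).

-0.414039

triangle: 2!·2!·3!/8! = 24/40320
(j±m)!: 1!·3!·2!·3!·1!·4! = 1728
prefactor² = (2J+1)·Δ·N² = 216/35
  k=1: −1/(1!·1!·2!·1!·0!·2!) = -1/4
  k=2: +1/(2!·0!·1!·0!·1!·3!) = 1/12
Σ = -1/6  ⇒  CG² = 216/35·(-1/6)² = 6/35
CG = −√(6/35) = -0.414039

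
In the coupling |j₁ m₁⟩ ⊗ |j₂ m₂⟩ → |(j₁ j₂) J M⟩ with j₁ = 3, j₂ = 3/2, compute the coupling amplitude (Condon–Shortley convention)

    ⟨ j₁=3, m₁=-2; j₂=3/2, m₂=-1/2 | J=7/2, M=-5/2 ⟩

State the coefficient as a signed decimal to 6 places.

√[8·1!5!2!/9! · 1!5!1!2!1!6!] = √(6400/7)
  +(−1)^0/∏(0,1,5,1,0,1)! = 1/120  (running 1/120)
  +(−1)^1/∏(1,0,4,0,1,2)! = -1/48  (running -1/80)
⟨..|..⟩ = √(6400/7)·(-1/80) = -0.377964

−√(1/7) = -0.377964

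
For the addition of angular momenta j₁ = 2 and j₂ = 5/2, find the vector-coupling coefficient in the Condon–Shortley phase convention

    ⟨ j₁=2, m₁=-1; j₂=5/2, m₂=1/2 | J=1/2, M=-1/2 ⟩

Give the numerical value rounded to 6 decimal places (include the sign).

−√(2/15) ≈ -0.365148

j₁+j₂−J=4  J+j₁−j₂=0  J−j₁+j₂=1  j₁+j₂+J+1=6
(j₁±m₁, j₂±m₂, J±M) = (1,3,3,2,0,1)
P² = 24/5
sum k=3..3:
  [3] −1/6 = -1/6
S = -1/6
C² = P²·S² = 2/15 ; C = -0.365148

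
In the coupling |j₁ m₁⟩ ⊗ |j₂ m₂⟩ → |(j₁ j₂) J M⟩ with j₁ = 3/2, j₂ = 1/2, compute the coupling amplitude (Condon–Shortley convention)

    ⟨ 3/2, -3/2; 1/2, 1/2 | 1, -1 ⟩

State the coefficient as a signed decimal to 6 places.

−√(3/4) = -0.866025

triangle: 1!*2!*0!/4! = 2/24
(j±m)!: 0!*3!*1!*0!*0!*2! = 12
prefactor² = (2J+1)*Δ*N² = 3
  k=1: −1/(1!*0!*2!*0!*0!*0!) = -1/2
Σ = -1/2  ⇒  CG² = 3*(-1/2)² = 3/4
CG = −√(3/4) = -0.866025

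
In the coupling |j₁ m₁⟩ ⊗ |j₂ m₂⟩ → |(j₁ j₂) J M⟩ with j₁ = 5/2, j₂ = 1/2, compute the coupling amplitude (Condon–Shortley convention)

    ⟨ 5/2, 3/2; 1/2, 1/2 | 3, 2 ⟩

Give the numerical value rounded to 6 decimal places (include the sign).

+0.912871

√[7·0!5!1!/7! · 4!1!1!0!5!1!] = √(480)
  +(−1)^0/∏(0,0,1,1,4,0)! = 1/24  (running 1/24)
⟨..|..⟩ = √(480)·(1/24) = +0.912871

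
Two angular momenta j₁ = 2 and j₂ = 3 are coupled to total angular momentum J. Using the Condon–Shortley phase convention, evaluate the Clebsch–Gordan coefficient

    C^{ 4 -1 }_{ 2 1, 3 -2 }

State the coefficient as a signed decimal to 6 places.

triangle: 1!×3!×5!/10! = 720/3628800
(j±m)!: 3!×1!×1!×5!×3!×5! = 518400
prefactor² = (2J+1)×Δ×N² = 6480/7
  k=0: +1/(0!×1!×1!×1!×2!×4!) = 1/48
  k=1: −1/(1!×0!×0!×0!×3!×5!) = -1/720
Σ = 7/360  ⇒  CG² = 6480/7×7/360² = 7/20
CG = +√(7/20) = +0.591608

+√(7/20) ≈ +0.591608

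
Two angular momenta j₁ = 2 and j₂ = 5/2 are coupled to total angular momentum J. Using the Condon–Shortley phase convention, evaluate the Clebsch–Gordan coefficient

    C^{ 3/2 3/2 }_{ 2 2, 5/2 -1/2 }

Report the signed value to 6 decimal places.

+√(4/35) ≈ +0.338062

j₁+j₂−J=3  J+j₁−j₂=1  J−j₁+j₂=2  j₁+j₂+J+1=7
(j₁±m₁, j₂±m₂, J±M) = (4,0,2,3,3,0)
P² = 576/35
sum k=0..0:
  [0] +1/12 = 1/12
S = 1/12
C² = P²·S² = 4/35 ; C = +0.338062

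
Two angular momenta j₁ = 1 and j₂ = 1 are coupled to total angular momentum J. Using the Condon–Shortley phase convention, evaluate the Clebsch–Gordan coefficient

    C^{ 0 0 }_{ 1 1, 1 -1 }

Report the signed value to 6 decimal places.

+0.577350

√[1·2!0!0!/3! · 2!0!0!2!0!0!] = √(4/3)
  +(−1)^0/∏(0,2,0,0,0,0)! = 1/2  (running 1/2)
⟨..|..⟩ = √(4/3)·(1/2) = +0.577350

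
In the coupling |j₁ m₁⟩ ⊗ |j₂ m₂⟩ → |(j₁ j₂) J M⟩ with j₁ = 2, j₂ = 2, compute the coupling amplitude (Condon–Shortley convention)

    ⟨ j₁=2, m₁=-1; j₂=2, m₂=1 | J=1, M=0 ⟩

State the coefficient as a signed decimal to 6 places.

+0.316228

j₁+j₂−J=3  J+j₁−j₂=1  J−j₁+j₂=1  j₁+j₂+J+1=6
(j₁±m₁, j₂±m₂, J±M) = (1,3,3,1,1,1)
P² = 9/10
sum k=2..3:
  [2] +1/2 = 1/2
  [3] −1/6 = -1/6
S = 1/3
C² = P²·S² = 1/10 ; C = +0.316228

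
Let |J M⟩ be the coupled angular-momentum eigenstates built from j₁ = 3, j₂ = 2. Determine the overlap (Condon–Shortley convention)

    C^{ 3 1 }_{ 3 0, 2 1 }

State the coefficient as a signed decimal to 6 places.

j₁+j₂−J=2  J+j₁−j₂=4  J−j₁+j₂=2  j₁+j₂+J+1=9
(j₁±m₁, j₂±m₂, J±M) = (3,3,3,1,4,2)
P² = 96/5
sum k=1..2:
  [1] −1/8 = -1/8
  [2] +1/12 = 1/12
S = -1/24
C² = P²·S² = 1/30 ; C = -0.182574

-0.182574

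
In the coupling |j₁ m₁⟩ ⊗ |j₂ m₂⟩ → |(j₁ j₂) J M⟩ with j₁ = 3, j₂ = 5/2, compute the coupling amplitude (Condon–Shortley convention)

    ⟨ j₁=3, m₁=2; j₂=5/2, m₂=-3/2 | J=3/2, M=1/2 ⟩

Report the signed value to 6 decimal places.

√[4·4!2!1!/8! · 5!1!1!4!2!1!] = √(192/7)
  +(−1)^0/∏(0,4,1,1,1,0)! = 1/24  (running 1/24)
  +(−1)^1/∏(1,3,0,0,2,1)! = -1/12  (running -1/24)
⟨..|..⟩ = √(192/7)·(-1/24) = -0.218218

−√(1/21) ≈ -0.218218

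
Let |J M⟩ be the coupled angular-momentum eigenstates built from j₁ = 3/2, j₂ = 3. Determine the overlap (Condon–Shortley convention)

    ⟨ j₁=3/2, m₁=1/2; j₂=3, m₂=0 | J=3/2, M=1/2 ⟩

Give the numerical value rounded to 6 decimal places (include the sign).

-0.507093

j₁+j₂−J=3  J+j₁−j₂=0  J−j₁+j₂=3  j₁+j₂+J+1=7
(j₁±m₁, j₂±m₂, J±M) = (2,1,3,3,2,1)
P² = 144/35
sum k=1..1:
  [1] −1/4 = -1/4
S = -1/4
C² = P²·S² = 9/35 ; C = -0.507093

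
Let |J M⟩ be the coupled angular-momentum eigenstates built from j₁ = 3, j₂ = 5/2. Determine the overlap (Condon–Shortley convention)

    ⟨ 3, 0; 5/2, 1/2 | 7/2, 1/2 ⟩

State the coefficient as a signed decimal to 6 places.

√[8·2!4!3!/10! · 3!3!3!2!4!3!] = √(6912/175)
  +(−1)^0/∏(0,2,3,3,1,0)! = 1/72  (running 1/72)
  +(−1)^1/∏(1,1,2,2,2,1)! = -1/8  (running -1/9)
  +(−1)^2/∏(2,0,1,1,3,2)! = 1/24  (running -5/72)
⟨..|..⟩ = √(6912/175)·(-5/72) = -0.436436

−√(4/21) ≈ -0.436436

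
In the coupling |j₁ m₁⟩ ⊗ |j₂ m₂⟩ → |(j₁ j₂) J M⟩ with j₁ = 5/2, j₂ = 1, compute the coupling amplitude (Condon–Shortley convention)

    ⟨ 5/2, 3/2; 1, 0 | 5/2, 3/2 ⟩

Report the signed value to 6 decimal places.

triangle: 1!*4!*1!/7! = 24/5040
(j±m)!: 4!*1!*1!*1!*4!*1! = 576
prefactor² = (2J+1)*Δ*N² = 576/35
  k=0: +1/(0!*1!*1!*1!*3!*0!) = 1/6
  k=1: −1/(1!*0!*0!*0!*4!*1!) = -1/24
Σ = 1/8  ⇒  CG² = 576/35*1/8² = 9/35
CG = +√(9/35) = +0.507093

+√(9/35) ≈ +0.507093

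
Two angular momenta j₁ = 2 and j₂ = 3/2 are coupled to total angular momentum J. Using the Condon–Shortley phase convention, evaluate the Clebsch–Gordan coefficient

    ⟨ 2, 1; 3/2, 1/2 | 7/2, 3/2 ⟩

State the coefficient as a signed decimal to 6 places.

triangle: 0!·4!·3!/8! = 144/40320
(j±m)!: 3!·1!·2!·1!·5!·2! = 2880
prefactor² = (2J+1)·Δ·N² = 576/7
  k=0: +1/(0!·0!·1!·2!·3!·1!) = 1/12
Σ = 1/12  ⇒  CG² = 576/7·1/12² = 4/7
CG = +√(4/7) = +0.755929

+√(4/7) ≈ +0.755929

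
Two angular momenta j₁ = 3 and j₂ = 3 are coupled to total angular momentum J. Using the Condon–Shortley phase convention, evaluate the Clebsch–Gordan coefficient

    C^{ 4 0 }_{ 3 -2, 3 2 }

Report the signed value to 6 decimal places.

j₁+j₂−J=2  J+j₁−j₂=4  J−j₁+j₂=4  j₁+j₂+J+1=11
(j₁±m₁, j₂±m₂, J±M) = (1,5,5,1,4,4)
P² = 165888/77
sum k=1..2:
  [1] −1/576 = -1/576
  [2] +1/72 = 1/72
S = 7/576
C² = P²·S² = 7/22 ; C = +0.564076

+√(7/22) ≈ +0.564076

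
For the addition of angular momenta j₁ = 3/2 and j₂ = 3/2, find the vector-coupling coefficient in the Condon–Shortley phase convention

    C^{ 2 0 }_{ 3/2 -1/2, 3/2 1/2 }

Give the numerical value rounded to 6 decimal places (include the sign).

√[5·1!2!2!/6! · 1!2!2!1!2!2!] = √(4/9)
  +(−1)^0/∏(0,1,2,2,0,0)! = 1/4  (running 1/4)
  +(−1)^1/∏(1,0,1,1,1,1)! = -1  (running -3/4)
⟨..|..⟩ = √(4/9)·(-3/4) = -0.500000

−√(1/4) = -0.500000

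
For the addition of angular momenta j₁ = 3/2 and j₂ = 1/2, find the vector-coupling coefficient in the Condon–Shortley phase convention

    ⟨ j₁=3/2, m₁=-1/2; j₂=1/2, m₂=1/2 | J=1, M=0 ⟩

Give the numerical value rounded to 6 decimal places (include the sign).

−√(1/2) = -0.707107

triangle: 1!*2!*0!/4! = 2/24
(j±m)!: 1!*2!*1!*0!*1!*1! = 2
prefactor² = (2J+1)*Δ*N² = 1/2
  k=1: −1/(1!*0!*1!*0!*1!*0!) = -1
Σ = -1  ⇒  CG² = 1/2*(-1)² = 1/2
CG = −√(1/2) = -0.707107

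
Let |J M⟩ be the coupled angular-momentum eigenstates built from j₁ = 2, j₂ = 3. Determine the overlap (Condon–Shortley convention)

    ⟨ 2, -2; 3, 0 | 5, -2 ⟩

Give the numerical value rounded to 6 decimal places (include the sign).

+√(1/6) ≈ +0.408248

j₁+j₂−J=0  J+j₁−j₂=4  J−j₁+j₂=6  j₁+j₂+J+1=11
(j₁±m₁, j₂±m₂, J±M) = (0,4,3,3,3,7)
P² = 124416
sum k=0..0:
  [0] +1/864 = 1/864
S = 1/864
C² = P²·S² = 1/6 ; C = +0.408248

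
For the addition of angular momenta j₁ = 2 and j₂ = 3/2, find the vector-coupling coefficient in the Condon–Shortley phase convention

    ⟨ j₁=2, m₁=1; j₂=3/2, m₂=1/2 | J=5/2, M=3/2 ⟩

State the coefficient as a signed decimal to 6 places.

+√(1/35) = +0.169031

triangle: 1!·3!·2!/7! = 12/5040
(j±m)!: 3!·1!·2!·1!·4!·1! = 288
prefactor² = (2J+1)·Δ·N² = 144/35
  k=0: +1/(0!·1!·1!·2!·2!·0!) = 1/4
  k=1: −1/(1!·0!·0!·1!·3!·1!) = -1/6
Σ = 1/12  ⇒  CG² = 144/35·1/12² = 1/35
CG = +√(1/35) = +0.169031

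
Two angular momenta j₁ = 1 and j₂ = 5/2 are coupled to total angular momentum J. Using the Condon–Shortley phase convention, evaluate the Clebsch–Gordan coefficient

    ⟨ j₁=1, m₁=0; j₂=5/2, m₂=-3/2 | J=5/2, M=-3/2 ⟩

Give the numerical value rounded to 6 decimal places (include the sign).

+√(9/35) = +0.507093

j₁+j₂−J=1  J+j₁−j₂=1  J−j₁+j₂=4  j₁+j₂+J+1=7
(j₁±m₁, j₂±m₂, J±M) = (1,1,1,4,1,4)
P² = 576/35
sum k=0..1:
  [0] +1/6 = 1/6
  [1] −1/24 = -1/24
S = 1/8
C² = P²·S² = 9/35 ; C = +0.507093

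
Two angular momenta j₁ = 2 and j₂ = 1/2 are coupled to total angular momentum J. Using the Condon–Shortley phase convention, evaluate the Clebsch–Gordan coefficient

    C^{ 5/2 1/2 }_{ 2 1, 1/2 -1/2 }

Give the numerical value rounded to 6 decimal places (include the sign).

j₁+j₂−J=0  J+j₁−j₂=4  J−j₁+j₂=1  j₁+j₂+J+1=6
(j₁±m₁, j₂±m₂, J±M) = (3,1,0,1,3,2)
P² = 72/5
sum k=0..0:
  [0] +1/6 = 1/6
S = 1/6
C² = P²·S² = 2/5 ; C = +0.632456

+0.632456  (= +√(2/5))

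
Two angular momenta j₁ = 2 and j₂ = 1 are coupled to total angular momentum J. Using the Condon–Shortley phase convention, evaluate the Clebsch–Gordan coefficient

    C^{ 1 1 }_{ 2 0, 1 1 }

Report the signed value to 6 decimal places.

+0.316228  (= +√(1/10))

triangle: 2!·2!·0!/5! = 4/120
(j±m)!: 2!·2!·2!·0!·2!·0! = 16
prefactor² = (2J+1)·Δ·N² = 8/5
  k=2: +1/(2!·0!·0!·0!·2!·0!) = 1/4
Σ = 1/4  ⇒  CG² = 8/5·1/4² = 1/10
CG = +√(1/10) = +0.316228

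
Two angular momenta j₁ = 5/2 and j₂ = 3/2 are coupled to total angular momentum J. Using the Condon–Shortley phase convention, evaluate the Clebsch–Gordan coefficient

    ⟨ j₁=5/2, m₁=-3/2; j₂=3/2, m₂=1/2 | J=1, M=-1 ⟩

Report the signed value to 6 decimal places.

+0.547723

√[3·3!2!0!/6! · 1!4!2!1!0!2!] = √(24/5)
  +(−1)^2/∏(2,1,2,0,0,0)! = 1/4  (running 1/4)
⟨..|..⟩ = √(24/5)·(1/4) = +0.547723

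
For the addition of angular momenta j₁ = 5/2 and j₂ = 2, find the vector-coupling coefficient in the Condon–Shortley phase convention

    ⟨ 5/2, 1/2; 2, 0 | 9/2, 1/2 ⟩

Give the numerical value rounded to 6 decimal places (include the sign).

√[10·0!5!4!/10! · 3!2!2!2!5!4!] = √(7680/7)
  +(−1)^0/∏(0,0,2,2,3,2)! = 1/48  (running 1/48)
⟨..|..⟩ = √(7680/7)·(1/48) = +0.690066

+√(10/21) ≈ +0.690066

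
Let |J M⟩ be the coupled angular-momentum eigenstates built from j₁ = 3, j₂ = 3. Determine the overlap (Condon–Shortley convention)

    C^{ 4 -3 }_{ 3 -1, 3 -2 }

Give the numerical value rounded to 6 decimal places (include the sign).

-0.301511

j₁+j₂−J=2  J+j₁−j₂=4  J−j₁+j₂=4  j₁+j₂+J+1=11
(j₁±m₁, j₂±m₂, J±M) = (2,4,1,5,1,7)
P² = 82944/11
sum k=0..1:
  [0] +1/288 = 1/288
  [1] −1/144 = -1/144
S = -1/288
C² = P²·S² = 1/11 ; C = -0.301511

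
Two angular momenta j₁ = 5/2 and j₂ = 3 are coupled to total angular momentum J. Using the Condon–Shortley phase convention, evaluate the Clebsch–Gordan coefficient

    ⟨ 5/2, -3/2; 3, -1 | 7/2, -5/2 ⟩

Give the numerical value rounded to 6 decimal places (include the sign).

j₁+j₂−J=2  J+j₁−j₂=3  J−j₁+j₂=4  j₁+j₂+J+1=10
(j₁±m₁, j₂±m₂, J±M) = (1,4,2,4,1,6)
P² = 18432/35
sum k=1..2:
  [1] −1/36 = -1/36
  [2] +1/96 = 1/96
S = -5/288
C² = P²·S² = 10/63 ; C = -0.398410

-0.398410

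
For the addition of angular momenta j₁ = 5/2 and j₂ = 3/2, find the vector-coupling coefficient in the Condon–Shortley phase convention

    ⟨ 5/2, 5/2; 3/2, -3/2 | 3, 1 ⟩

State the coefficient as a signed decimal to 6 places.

j₁+j₂−J=1  J+j₁−j₂=4  J−j₁+j₂=2  j₁+j₂+J+1=8
(j₁±m₁, j₂±m₂, J±M) = (5,0,0,3,4,2)
P² = 288
sum k=0..0:
  [0] +1/48 = 1/48
S = 1/48
C² = P²·S² = 1/8 ; C = +0.353553

+0.353553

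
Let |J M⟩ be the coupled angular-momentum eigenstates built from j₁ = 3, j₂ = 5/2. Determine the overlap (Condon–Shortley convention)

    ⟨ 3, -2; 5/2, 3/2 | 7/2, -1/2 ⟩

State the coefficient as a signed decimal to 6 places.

+0.563436  (= +√(20/63))

√[8·2!4!3!/10! · 1!5!4!1!3!4!] = √(9216/35)
  +(−1)^1/∏(1,1,4,3,0,0)! = -1/144  (running -1/144)
  +(−1)^2/∏(2,0,3,2,1,1)! = 1/24  (running 5/144)
⟨..|..⟩ = √(9216/35)·(5/144) = +0.563436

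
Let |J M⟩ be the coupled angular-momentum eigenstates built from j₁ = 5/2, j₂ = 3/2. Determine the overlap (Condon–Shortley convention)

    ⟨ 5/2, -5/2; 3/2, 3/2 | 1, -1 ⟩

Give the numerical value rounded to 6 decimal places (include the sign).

√[3·3!2!0!/6! · 0!5!3!0!0!2!] = √(72)
  +(−1)^3/∏(3,0,2,0,0,0)! = -1/12  (running -1/12)
⟨..|..⟩ = √(72)·(-1/12) = -0.707107

-0.707107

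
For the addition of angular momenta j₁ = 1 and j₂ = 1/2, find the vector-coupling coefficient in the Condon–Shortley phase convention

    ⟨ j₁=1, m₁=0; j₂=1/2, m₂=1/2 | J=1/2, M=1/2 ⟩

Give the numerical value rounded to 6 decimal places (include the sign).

−√(1/3) = -0.577350

j₁+j₂−J=1  J+j₁−j₂=1  J−j₁+j₂=0  j₁+j₂+J+1=3
(j₁±m₁, j₂±m₂, J±M) = (1,1,1,0,1,0)
P² = 1/3
sum k=1..1:
  [1] −1/1 = -1
S = -1
C² = P²·S² = 1/3 ; C = -0.577350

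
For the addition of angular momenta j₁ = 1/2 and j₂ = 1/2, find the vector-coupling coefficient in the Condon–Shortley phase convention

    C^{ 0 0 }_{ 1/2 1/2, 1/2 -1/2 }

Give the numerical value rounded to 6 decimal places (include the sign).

+√(1/2) = +0.707107

j₁+j₂−J=1  J+j₁−j₂=0  J−j₁+j₂=0  j₁+j₂+J+1=2
(j₁±m₁, j₂±m₂, J±M) = (1,0,0,1,0,0)
P² = 1/2
sum k=0..0:
  [0] +1/1 = 1
S = 1
C² = P²·S² = 1/2 ; C = +0.707107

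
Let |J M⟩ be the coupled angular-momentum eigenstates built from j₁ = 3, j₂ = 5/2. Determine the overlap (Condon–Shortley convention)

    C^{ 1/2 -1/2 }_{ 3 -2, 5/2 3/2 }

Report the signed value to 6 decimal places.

+0.487950  (= +√(5/21))

triangle: 5!·1!·0!/7! = 120/5040
(j±m)!: 1!·5!·4!·1!·0!·1! = 2880
prefactor² = (2J+1)·Δ·N² = 960/7
  k=4: +1/(4!·1!·1!·0!·0!·0!) = 1/24
Σ = 1/24  ⇒  CG² = 960/7·1/24² = 5/21
CG = +√(5/21) = +0.487950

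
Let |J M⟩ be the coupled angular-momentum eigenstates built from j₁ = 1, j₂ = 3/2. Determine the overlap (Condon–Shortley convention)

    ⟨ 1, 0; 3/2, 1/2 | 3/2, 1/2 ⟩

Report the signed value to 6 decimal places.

-0.258199  (= −√(1/15))

j₁+j₂−J=1  J+j₁−j₂=1  J−j₁+j₂=2  j₁+j₂+J+1=5
(j₁±m₁, j₂±m₂, J±M) = (1,1,2,1,2,1)
P² = 4/15
sum k=0..1:
  [0] +1/2 = 1/2
  [1] −1/1 = -1
S = -1/2
C² = P²·S² = 1/15 ; C = -0.258199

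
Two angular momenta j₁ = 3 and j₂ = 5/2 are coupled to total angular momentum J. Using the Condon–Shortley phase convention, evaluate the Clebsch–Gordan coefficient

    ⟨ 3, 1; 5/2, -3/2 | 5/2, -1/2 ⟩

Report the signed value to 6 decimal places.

j₁+j₂−J=3  J+j₁−j₂=3  J−j₁+j₂=2  j₁+j₂+J+1=9
(j₁±m₁, j₂±m₂, J±M) = (4,2,1,4,2,3)
P² = 576/35
sum k=0..1:
  [0] +1/12 = 1/12
  [1] −1/8 = -1/8
S = -1/24
C² = P²·S² = 1/35 ; C = -0.169031

-0.169031  (= −√(1/35))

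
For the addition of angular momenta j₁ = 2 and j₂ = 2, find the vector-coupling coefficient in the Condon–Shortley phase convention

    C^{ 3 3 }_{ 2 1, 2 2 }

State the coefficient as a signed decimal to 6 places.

−√(1/2) ≈ -0.707107

triangle: 1!×3!×3!/8! = 36/40320
(j±m)!: 3!×1!×4!×0!×6!×0! = 103680
prefactor² = (2J+1)×Δ×N² = 648
  k=1: −1/(1!×0!×0!×3!×3!×0!) = -1/36
Σ = -1/36  ⇒  CG² = 648×(-1/36)² = 1/2
CG = −√(1/2) = -0.707107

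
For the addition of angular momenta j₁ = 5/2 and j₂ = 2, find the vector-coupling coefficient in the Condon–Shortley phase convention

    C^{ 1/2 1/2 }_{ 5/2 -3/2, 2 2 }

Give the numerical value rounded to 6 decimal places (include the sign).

+√(1/15) ≈ +0.258199

triangle: 4!×1!×0!/6! = 24/720
(j±m)!: 1!×4!×4!×0!×1!×0! = 576
prefactor² = (2J+1)×Δ×N² = 192/5
  k=4: +1/(4!×0!×0!×0!×1!×0!) = 1/24
Σ = 1/24  ⇒  CG² = 192/5×1/24² = 1/15
CG = +√(1/15) = +0.258199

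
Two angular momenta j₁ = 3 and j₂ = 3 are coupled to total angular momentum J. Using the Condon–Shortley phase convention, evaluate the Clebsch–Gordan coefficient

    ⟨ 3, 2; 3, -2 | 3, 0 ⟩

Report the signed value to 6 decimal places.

+√(1/6) ≈ +0.408248

√[7·3!3!3!/10! · 5!1!1!5!3!3!] = √(216)
  +(−1)^0/∏(0,3,1,1,2,2)! = 1/24  (running 1/24)
  +(−1)^1/∏(1,2,0,0,3,3)! = -1/72  (running 1/36)
⟨..|..⟩ = √(216)·(1/36) = +0.408248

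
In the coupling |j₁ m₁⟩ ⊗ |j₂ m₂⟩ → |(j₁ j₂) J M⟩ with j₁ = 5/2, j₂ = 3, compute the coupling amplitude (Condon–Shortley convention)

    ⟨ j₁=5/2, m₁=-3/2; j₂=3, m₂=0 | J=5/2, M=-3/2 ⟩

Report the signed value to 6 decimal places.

triangle: 3!*2!*3!/9! = 72/362880
(j±m)!: 1!*4!*3!*3!*1!*4! = 20736
prefactor² = (2J+1)*Δ*N² = 864/35
  k=2: +1/(2!*1!*2!*1!*0!*2!) = 1/8
  k=3: −1/(3!*0!*1!*0!*1!*3!) = -1/36
Σ = 7/72  ⇒  CG² = 864/35*7/72² = 7/30
CG = +√(7/30) = +0.483046

+0.483046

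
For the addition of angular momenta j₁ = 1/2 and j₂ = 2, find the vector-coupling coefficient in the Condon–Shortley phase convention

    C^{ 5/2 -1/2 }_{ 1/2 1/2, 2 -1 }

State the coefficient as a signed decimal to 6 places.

√[6·0!1!4!/6! · 1!0!1!3!2!3!] = √(72/5)
  +(−1)^0/∏(0,0,0,1,1,3)! = 1/6  (running 1/6)
⟨..|..⟩ = √(72/5)·(1/6) = +0.632456

+√(2/5) ≈ +0.632456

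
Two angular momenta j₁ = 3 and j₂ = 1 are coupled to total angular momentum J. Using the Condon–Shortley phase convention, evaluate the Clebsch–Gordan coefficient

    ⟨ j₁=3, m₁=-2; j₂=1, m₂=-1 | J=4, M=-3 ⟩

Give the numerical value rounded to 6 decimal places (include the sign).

+√(3/4) = +0.866025

j₁+j₂−J=0  J+j₁−j₂=6  J−j₁+j₂=2  j₁+j₂+J+1=9
(j₁±m₁, j₂±m₂, J±M) = (1,5,0,2,1,7)
P² = 43200
sum k=0..0:
  [0] +1/240 = 1/240
S = 1/240
C² = P²·S² = 3/4 ; C = +0.866025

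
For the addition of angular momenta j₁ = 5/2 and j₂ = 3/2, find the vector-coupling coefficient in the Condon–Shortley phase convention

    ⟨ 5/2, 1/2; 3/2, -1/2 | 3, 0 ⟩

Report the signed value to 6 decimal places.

+0.447214  (= +√(1/5))

√[7·1!4!2!/8! · 3!2!1!2!3!3!] = √(36/5)
  +(−1)^0/∏(0,1,2,1,2,1)! = 1/4  (running 1/4)
  +(−1)^1/∏(1,0,1,0,3,2)! = -1/12  (running 1/6)
⟨..|..⟩ = √(36/5)·(1/6) = +0.447214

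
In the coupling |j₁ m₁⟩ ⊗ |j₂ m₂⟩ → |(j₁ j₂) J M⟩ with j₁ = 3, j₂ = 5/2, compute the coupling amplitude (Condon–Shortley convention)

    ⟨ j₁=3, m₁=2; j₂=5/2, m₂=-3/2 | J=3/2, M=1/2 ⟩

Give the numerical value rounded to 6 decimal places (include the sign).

−√(1/21) ≈ -0.218218

√[4·4!2!1!/8! · 5!1!1!4!2!1!] = √(192/7)
  +(−1)^0/∏(0,4,1,1,1,0)! = 1/24  (running 1/24)
  +(−1)^1/∏(1,3,0,0,2,1)! = -1/12  (running -1/24)
⟨..|..⟩ = √(192/7)·(-1/24) = -0.218218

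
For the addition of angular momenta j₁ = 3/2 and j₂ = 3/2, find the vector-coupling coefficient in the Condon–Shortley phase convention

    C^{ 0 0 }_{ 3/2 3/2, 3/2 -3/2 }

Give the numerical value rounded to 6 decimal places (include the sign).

j₁+j₂−J=3  J+j₁−j₂=0  J−j₁+j₂=0  j₁+j₂+J+1=4
(j₁±m₁, j₂±m₂, J±M) = (3,0,0,3,0,0)
P² = 9
sum k=0..0:
  [0] +1/6 = 1/6
S = 1/6
C² = P²·S² = 1/4 ; C = +0.500000

+√(1/4) = +0.500000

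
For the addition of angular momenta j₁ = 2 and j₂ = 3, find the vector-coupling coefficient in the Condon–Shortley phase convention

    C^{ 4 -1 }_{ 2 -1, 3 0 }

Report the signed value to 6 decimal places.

−√(3/14) ≈ -0.462910

triangle: 1!·3!·5!/10! = 720/3628800
(j±m)!: 1!·3!·3!·3!·3!·5! = 155520
prefactor² = (2J+1)·Δ·N² = 1944/7
  k=0: +1/(0!·1!·3!·3!·0!·2!) = 1/72
  k=1: −1/(1!·0!·2!·2!·1!·3!) = -1/24
Σ = -1/36  ⇒  CG² = 1944/7·(-1/36)² = 3/14
CG = −√(3/14) = -0.462910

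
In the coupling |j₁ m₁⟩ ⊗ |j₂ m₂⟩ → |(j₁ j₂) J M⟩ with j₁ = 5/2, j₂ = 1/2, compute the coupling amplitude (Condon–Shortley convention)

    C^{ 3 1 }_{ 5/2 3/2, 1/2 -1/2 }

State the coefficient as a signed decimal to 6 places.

j₁+j₂−J=0  J+j₁−j₂=5  J−j₁+j₂=1  j₁+j₂+J+1=7
(j₁±m₁, j₂±m₂, J±M) = (4,1,0,1,4,2)
P² = 192
sum k=0..0:
  [0] +1/24 = 1/24
S = 1/24
C² = P²·S² = 1/3 ; C = +0.577350

+0.577350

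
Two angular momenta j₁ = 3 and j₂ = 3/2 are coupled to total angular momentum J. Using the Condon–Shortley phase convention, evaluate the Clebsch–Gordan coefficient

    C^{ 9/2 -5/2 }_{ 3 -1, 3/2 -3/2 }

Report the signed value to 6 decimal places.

triangle: 0!*6!*3!/10! = 4320/3628800
(j±m)!: 2!*4!*0!*3!*2!*7! = 2903040
prefactor² = (2J+1)*Δ*N² = 34560
  k=0: +1/(0!*0!*4!*0!*2!*3!) = 1/288
Σ = 1/288  ⇒  CG² = 34560*1/288² = 5/12
CG = +√(5/12) = +0.645497

+0.645497  (= +√(5/12))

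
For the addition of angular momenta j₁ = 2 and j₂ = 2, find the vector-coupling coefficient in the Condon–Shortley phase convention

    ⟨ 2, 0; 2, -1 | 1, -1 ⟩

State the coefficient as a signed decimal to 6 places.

-0.547723

triangle: 3!*1!*1!/6! = 6/720
(j±m)!: 2!*2!*1!*3!*0!*2! = 48
prefactor² = (2J+1)*Δ*N² = 6/5
  k=1: −1/(1!*2!*1!*0!*0!*1!) = -1/2
Σ = -1/2  ⇒  CG² = 6/5*(-1/2)² = 3/10
CG = −√(3/10) = -0.547723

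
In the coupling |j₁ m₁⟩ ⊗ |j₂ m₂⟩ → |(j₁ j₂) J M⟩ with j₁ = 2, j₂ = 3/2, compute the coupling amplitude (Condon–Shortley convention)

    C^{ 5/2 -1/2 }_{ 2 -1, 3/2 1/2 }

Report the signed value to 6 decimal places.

√[6·1!3!2!/7! · 1!3!2!1!2!3!] = √(72/35)
  +(−1)^0/∏(0,1,3,2,0,0)! = 1/12  (running 1/12)
  +(−1)^1/∏(1,0,2,1,1,1)! = -1/2  (running -5/12)
⟨..|..⟩ = √(72/35)·(-5/12) = -0.597614

-0.597614  (= −√(5/14))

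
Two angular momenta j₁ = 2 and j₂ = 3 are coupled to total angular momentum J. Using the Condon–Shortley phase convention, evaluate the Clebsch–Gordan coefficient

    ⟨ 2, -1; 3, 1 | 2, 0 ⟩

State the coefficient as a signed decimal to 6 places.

triangle: 3!*1!*3!/8! = 36/40320
(j±m)!: 1!*3!*4!*2!*2!*2! = 1152
prefactor² = (2J+1)*Δ*N² = 36/7
  k=2: +1/(2!*1!*1!*2!*0!*1!) = 1/4
  k=3: −1/(3!*0!*0!*1!*1!*2!) = -1/12
Σ = 1/6  ⇒  CG² = 36/7*1/6² = 1/7
CG = +√(1/7) = +0.377964

+0.377964  (= +√(1/7))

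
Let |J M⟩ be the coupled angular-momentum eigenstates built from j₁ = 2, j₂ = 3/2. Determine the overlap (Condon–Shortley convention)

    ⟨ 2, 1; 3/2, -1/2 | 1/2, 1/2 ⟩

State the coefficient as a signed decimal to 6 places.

j₁+j₂−J=3  J+j₁−j₂=1  J−j₁+j₂=0  j₁+j₂+J+1=5
(j₁±m₁, j₂±m₂, J±M) = (3,1,1,2,1,0)
P² = 6/5
sum k=1..1:
  [1] −1/2 = -1/2
S = -1/2
C² = P²·S² = 3/10 ; C = -0.547723

-0.547723  (= −√(3/10))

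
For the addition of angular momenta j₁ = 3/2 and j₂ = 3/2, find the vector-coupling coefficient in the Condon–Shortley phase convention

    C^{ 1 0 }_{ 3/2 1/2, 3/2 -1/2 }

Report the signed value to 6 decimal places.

triangle: 2!×1!×1!/5! = 2/120
(j±m)!: 2!×1!×1!×2!×1!×1! = 4
prefactor² = (2J+1)×Δ×N² = 1/5
  k=0: +1/(0!×2!×1!×1!×0!×0!) = 1/2
  k=1: −1/(1!×1!×0!×0!×1!×1!) = -1
Σ = -1/2  ⇒  CG² = 1/5×(-1/2)² = 1/20
CG = −√(1/20) = -0.223607

−√(1/20) ≈ -0.223607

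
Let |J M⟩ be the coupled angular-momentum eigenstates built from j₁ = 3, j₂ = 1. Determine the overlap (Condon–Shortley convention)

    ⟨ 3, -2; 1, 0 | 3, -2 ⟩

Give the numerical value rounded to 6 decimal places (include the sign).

j₁+j₂−J=1  J+j₁−j₂=5  J−j₁+j₂=1  j₁+j₂+J+1=8
(j₁±m₁, j₂±m₂, J±M) = (1,5,1,1,1,5)
P² = 300
sum k=0..1:
  [0] +1/120 = 1/120
  [1] −1/24 = -1/24
S = -1/30
C² = P²·S² = 1/3 ; C = -0.577350

−√(1/3) = -0.577350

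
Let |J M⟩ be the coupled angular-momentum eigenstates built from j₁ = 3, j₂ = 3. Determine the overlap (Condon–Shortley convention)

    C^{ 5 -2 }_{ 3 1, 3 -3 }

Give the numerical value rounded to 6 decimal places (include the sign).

√[11·1!5!5!/12! · 4!2!0!6!3!7!] = √(345600)
  +(−1)^0/∏(0,1,2,0,3,5)! = 1/1440  (running 1/1440)
⟨..|..⟩ = √(345600)·(1/1440) = +0.408248

+0.408248  (= +√(1/6))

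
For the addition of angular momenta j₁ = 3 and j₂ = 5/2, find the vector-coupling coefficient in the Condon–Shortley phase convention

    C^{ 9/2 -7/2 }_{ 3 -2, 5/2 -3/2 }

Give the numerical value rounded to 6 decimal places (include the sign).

√[10·1!5!4!/11! · 1!5!1!4!1!8!] = √(921600/11)
  +(−1)^0/∏(0,1,5,1,0,3)! = 1/720  (running 1/720)
  +(−1)^1/∏(1,0,4,0,1,4)! = -1/576  (running -1/2880)
⟨..|..⟩ = √(921600/11)·(-1/2880) = -0.100504

−√(1/99) = -0.100504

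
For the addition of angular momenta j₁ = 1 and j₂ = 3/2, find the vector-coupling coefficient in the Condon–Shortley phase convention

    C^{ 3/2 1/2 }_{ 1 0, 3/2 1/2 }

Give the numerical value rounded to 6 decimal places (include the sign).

−√(1/15) ≈ -0.258199

√[4·1!1!2!/5! · 1!1!2!1!2!1!] = √(4/15)
  +(−1)^0/∏(0,1,1,2,0,0)! = 1/2  (running 1/2)
  +(−1)^1/∏(1,0,0,1,1,1)! = -1  (running -1/2)
⟨..|..⟩ = √(4/15)·(-1/2) = -0.258199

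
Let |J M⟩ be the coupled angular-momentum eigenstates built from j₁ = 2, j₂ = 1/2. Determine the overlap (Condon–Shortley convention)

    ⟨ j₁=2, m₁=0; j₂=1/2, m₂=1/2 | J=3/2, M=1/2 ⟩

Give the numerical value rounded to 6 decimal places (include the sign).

−√(2/5) = -0.632456

triangle: 1!*3!*0!/5! = 6/120
(j±m)!: 2!*2!*1!*0!*2!*1! = 8
prefactor² = (2J+1)*Δ*N² = 8/5
  k=1: −1/(1!*0!*1!*0!*2!*0!) = -1/2
Σ = -1/2  ⇒  CG² = 8/5*(-1/2)² = 2/5
CG = −√(2/5) = -0.632456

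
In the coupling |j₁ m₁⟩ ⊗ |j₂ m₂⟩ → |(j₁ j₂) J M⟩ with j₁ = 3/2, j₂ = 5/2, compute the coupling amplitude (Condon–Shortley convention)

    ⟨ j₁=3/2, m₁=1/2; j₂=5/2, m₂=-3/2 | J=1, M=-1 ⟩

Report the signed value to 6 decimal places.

-0.547723

√[3·3!0!2!/6! · 2!1!1!4!0!2!] = √(24/5)
  +(−1)^1/∏(1,2,0,0,0,2)! = -1/4  (running -1/4)
⟨..|..⟩ = √(24/5)·(-1/4) = -0.547723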